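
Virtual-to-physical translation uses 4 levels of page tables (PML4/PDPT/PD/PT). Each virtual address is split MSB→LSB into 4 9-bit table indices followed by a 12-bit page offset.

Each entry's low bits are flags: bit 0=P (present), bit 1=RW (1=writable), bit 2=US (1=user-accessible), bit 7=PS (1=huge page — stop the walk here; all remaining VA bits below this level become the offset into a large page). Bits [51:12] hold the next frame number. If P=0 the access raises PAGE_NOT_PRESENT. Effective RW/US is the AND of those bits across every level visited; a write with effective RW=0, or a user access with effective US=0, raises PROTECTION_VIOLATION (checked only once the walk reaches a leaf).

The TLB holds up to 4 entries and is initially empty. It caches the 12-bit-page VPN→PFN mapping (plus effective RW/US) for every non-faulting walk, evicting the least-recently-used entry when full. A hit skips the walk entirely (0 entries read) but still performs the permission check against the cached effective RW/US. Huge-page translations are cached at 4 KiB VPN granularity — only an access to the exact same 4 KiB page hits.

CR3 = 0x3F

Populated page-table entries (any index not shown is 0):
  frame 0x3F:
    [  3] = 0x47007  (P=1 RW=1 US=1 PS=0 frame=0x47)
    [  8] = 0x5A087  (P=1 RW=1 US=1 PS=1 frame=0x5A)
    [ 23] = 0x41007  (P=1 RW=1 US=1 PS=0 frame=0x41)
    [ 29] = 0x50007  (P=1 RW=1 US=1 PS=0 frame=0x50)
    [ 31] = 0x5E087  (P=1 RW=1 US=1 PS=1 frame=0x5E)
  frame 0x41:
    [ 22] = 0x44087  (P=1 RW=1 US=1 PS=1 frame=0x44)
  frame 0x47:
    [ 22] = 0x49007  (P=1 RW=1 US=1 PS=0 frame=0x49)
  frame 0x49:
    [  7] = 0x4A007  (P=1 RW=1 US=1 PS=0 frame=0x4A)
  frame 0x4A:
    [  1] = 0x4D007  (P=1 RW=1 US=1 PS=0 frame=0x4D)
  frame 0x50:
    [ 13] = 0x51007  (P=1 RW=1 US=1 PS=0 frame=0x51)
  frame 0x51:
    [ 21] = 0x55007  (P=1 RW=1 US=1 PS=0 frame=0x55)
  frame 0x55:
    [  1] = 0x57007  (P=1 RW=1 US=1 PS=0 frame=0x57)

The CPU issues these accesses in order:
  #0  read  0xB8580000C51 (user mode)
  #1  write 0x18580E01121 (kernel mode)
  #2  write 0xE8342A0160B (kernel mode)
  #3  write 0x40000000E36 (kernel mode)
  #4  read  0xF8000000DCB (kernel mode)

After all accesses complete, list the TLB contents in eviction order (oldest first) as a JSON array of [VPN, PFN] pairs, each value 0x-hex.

Per-access translation:
#0 VA=0xB8580000C51 (r,user):
  lvl0: tbl 0x3F, slot 23 ⇒ 0x41007 (P1/RW1/US1/PS0)
  lvl1: tbl 0x41, slot 22 ⇒ 0x44087 (P1/RW1/US1/PS1)
  → PA=0x44C51 (huge @L1)  (2 entries read)
#1 VA=0x18580E01121 (w,kernel):
  lvl0: tbl 0x3F, slot 3 ⇒ 0x47007 (P1/RW1/US1/PS0)
  lvl1: tbl 0x47, slot 22 ⇒ 0x49007 (P1/RW1/US1/PS0)
  lvl2: tbl 0x49, slot 7 ⇒ 0x4A007 (P1/RW1/US1/PS0)
  lvl3: tbl 0x4A, slot 1 ⇒ 0x4D007 (P1/RW1/US1/PS0)
  → PA=0x4D121  (4 entries read)
#2 VA=0xE8342A0160B (w,kernel):
  lvl0: tbl 0x3F, slot 29 ⇒ 0x50007 (P1/RW1/US1/PS0)
  lvl1: tbl 0x50, slot 13 ⇒ 0x51007 (P1/RW1/US1/PS0)
  lvl2: tbl 0x51, slot 21 ⇒ 0x55007 (P1/RW1/US1/PS0)
  lvl3: tbl 0x55, slot 1 ⇒ 0x57007 (P1/RW1/US1/PS0)
  → PA=0x5760B  (4 entries read)
#3 VA=0x40000000E36 (w,kernel):
  lvl0: tbl 0x3F, slot 8 ⇒ 0x5A087 (P1/RW1/US1/PS1)
  → PA=0x5AE36 (huge @L0)  (1 entries read)
#4 VA=0xF8000000DCB (r,kernel):
  lvl0: tbl 0x3F, slot 31 ⇒ 0x5E087 (P1/RW1/US1/PS1)
  → PA=0x5EDCB (huge @L0)  (1 entries read)

TLB: [["0x18580E01", "0x4D"], ["0xE8342A01", "0x57"], ["0x40000000", "0x5A"], ["0xF8000000", "0x5E"]]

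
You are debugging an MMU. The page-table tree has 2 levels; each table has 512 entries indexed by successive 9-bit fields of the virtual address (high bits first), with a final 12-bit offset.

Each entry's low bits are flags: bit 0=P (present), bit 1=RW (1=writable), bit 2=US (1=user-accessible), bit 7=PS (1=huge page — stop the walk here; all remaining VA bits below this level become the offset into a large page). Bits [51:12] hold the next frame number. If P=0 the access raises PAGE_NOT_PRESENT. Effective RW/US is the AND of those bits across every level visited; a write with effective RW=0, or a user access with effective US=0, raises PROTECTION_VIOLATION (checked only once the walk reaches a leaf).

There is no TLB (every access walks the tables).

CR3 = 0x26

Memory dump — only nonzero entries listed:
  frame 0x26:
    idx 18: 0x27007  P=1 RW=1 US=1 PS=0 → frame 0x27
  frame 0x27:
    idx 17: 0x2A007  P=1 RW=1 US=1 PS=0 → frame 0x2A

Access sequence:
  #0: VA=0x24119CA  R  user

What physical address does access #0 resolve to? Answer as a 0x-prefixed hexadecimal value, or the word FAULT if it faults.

Per-access translation:
#0 VA=0x24119CA (r,user):
  lvl0: tbl 0x26, slot 18 ⇒ 0x27007 (P1/RW1/US1/PS0)
  lvl1: tbl 0x27, slot 17 ⇒ 0x2A007 (P1/RW1/US1/PS0)
  ⇒ phys 0x2A9CA  [2 reads]

Access #0 PA: 0x2A9CA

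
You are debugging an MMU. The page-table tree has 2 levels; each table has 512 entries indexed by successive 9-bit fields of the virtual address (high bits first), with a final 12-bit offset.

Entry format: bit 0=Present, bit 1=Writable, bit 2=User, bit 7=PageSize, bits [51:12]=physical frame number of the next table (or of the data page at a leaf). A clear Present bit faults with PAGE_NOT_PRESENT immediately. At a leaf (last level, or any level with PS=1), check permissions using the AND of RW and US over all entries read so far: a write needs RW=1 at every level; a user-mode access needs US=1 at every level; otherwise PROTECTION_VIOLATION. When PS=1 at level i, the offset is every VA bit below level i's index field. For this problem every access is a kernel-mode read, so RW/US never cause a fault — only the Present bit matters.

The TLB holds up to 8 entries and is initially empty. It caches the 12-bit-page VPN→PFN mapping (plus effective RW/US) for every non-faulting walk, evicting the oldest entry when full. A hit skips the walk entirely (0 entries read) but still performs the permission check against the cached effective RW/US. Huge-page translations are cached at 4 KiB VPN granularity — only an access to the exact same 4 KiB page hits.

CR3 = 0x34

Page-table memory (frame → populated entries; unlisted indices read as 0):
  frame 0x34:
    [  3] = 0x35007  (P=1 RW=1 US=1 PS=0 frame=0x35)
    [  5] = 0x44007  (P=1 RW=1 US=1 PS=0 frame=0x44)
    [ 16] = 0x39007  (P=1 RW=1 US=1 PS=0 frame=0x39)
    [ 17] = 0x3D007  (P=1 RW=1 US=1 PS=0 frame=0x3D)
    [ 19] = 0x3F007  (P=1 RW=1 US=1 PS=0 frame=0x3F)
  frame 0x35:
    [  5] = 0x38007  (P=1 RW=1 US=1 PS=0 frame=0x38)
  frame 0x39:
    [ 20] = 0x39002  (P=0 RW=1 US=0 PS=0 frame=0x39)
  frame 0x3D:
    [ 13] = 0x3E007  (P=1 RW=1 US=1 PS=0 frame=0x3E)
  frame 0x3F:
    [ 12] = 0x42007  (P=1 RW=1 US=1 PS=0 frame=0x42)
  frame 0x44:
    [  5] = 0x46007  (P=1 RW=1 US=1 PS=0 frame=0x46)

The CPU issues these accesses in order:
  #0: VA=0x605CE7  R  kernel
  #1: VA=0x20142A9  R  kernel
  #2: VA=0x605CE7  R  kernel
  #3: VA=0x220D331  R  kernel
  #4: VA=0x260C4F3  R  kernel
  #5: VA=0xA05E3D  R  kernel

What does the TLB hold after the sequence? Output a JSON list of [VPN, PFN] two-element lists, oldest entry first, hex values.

Trace:
#0 VA=0x605CE7 (r,kernel):
  [0] read 0x34 idx=3: raw=0x35007 flags P=1 W=1 U=1 S=0
  [1] read 0x35 idx=5: raw=0x38007 flags P=1 W=1 U=1 S=0
  → PA=0x38CE7  (2 entries read)
#1 VA=0x20142A9 (r,kernel):
  [0] read 0x34 idx=16: raw=0x39007 flags P=1 W=1 U=1 S=0
  [1] read 0x39 idx=20: raw=0x39002 flags P=0 W=1 U=0 S=0
  ✗ PAGE_NOT_PRESENT  [2 reads]
#2 VA=0x605CE7 (r,kernel):
  TLB hit vpn=0x605 → PA=0x38CE7
#3 VA=0x220D331 (r,kernel):
  [0] read 0x34 idx=17: raw=0x3D007 flags P=1 W=1 U=1 S=0
  [1] read 0x3D idx=13: raw=0x3E007 flags P=1 W=1 U=1 S=0
  → PA=0x3E331  (2 entries read)
#4 VA=0x260C4F3 (r,kernel):
  [0] read 0x34 idx=19: raw=0x3F007 flags P=1 W=1 U=1 S=0
  [1] read 0x3F idx=12: raw=0x42007 flags P=1 W=1 U=1 S=0
  → PA=0x424F3  (2 entries read)
#5 VA=0xA05E3D (r,kernel):
  [0] read 0x34 idx=5: raw=0x44007 flags P=1 W=1 U=1 S=0
  [1] read 0x44 idx=5: raw=0x46007 flags P=1 W=1 U=1 S=0
  → PA=0x46E3D  (2 entries read)

TLB: [["0x605", "0x38"], ["0x220D", "0x3E"], ["0x260C", "0x42"], ["0xA05", "0x46"]]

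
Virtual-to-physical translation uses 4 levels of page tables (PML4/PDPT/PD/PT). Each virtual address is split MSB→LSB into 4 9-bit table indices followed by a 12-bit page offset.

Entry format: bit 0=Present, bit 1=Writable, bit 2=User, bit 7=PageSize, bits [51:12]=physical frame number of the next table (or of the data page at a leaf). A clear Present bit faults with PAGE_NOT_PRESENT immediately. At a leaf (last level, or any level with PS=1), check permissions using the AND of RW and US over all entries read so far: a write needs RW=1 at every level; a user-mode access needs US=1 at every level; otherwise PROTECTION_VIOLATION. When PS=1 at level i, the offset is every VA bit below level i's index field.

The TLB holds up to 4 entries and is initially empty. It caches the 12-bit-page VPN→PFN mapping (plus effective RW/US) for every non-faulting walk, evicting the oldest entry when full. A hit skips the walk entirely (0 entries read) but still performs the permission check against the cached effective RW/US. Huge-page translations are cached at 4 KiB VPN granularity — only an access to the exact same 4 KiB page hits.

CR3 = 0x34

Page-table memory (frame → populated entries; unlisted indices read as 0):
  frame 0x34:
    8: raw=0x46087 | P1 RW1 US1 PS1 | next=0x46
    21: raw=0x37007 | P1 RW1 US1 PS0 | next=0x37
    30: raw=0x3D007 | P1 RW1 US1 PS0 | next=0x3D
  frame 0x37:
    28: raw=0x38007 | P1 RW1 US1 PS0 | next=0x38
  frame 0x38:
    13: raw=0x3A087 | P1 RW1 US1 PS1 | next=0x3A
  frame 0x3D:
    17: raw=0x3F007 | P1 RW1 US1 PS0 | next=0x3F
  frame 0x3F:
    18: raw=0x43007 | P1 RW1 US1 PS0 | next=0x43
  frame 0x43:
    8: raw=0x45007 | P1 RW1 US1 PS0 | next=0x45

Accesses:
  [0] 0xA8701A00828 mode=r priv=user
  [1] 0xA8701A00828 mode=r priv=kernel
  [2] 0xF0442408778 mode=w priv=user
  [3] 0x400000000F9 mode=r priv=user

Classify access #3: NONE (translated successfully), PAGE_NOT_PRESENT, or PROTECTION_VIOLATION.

Trace:
#0 VA=0xA8701A00828 (r,user):
  L0 @0x34[21] → 0x37007  P=1,RW=1,US=1,PS=0
  L1 @0x37[28] → 0x38007  P=1,RW=1,US=1,PS=0
  L2 @0x38[13] → 0x3A087  P=1,RW=1,US=1,PS=1
  ⇒ phys 0x3A828 (huge @L2)  [3 reads]
#1 VA=0xA8701A00828 (r,kernel):
  TLB hit vpn=0xA8701A00 → PA=0x3A828
#2 VA=0xF0442408778 (w,user):
  L0 @0x34[30] → 0x3D007  P=1,RW=1,US=1,PS=0
  L1 @0x3D[17] → 0x3F007  P=1,RW=1,US=1,PS=0
  L2 @0x3F[18] → 0x43007  P=1,RW=1,US=1,PS=0
  L3 @0x43[8] → 0x45007  P=1,RW=1,US=1,PS=0
  ⇒ phys 0x45778  [4 reads]
#3 VA=0x400000000F9 (r,user):
  L0 @0x34[8] → 0x46087  P=1,RW=1,US=1,PS=1
  ⇒ phys 0x460F9 (huge @L0)  [1 reads]

Access #3 fault: NONE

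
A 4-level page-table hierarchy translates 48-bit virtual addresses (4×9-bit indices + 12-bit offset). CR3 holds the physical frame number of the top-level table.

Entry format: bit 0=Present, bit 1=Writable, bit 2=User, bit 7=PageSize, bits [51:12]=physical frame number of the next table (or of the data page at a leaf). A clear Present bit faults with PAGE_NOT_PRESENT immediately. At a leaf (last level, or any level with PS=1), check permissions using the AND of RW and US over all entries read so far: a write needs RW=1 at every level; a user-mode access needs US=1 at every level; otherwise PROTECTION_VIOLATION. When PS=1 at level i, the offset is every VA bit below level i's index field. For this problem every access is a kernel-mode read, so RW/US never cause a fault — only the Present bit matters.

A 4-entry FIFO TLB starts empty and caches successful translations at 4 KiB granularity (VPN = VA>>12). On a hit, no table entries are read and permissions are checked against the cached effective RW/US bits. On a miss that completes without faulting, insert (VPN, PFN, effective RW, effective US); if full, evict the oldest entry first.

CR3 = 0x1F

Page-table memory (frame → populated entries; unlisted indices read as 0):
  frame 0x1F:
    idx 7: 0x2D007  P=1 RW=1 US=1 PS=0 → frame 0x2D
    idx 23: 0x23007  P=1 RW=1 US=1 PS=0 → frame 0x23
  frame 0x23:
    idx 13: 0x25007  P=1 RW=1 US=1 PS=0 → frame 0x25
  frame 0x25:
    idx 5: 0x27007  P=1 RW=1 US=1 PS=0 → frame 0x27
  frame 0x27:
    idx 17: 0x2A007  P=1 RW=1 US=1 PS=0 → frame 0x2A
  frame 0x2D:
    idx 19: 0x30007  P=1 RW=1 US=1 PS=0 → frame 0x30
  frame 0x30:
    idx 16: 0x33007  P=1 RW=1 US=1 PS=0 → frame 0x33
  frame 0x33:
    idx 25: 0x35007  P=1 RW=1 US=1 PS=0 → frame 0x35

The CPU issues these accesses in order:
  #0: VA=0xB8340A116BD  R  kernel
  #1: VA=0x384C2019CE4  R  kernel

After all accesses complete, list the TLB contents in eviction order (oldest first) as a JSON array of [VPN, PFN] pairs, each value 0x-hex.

Trace:
#0 VA=0xB8340A116BD (r,kernel):
  L0 @0x1F[23] → 0x23007  P=1,RW=1,US=1,PS=0
  L1 @0x23[13] → 0x25007  P=1,RW=1,US=1,PS=0
  L2 @0x25[5] → 0x27007  P=1,RW=1,US=1,PS=0
  L3 @0x27[17] → 0x2A007  P=1,RW=1,US=1,PS=0
  ✓ 0x2A6BD  — 4 lookups
#1 VA=0x384C2019CE4 (r,kernel):
  L0 @0x1F[7] → 0x2D007  P=1,RW=1,US=1,PS=0
  L1 @0x2D[19] → 0x30007  P=1,RW=1,US=1,PS=0
  L2 @0x30[16] → 0x33007  P=1,RW=1,US=1,PS=0
  L3 @0x33[25] → 0x35007  P=1,RW=1,US=1,PS=0
  ✓ 0x35CE4  — 4 lookups

TLB: [["0xB8340A11", "0x2A"], ["0x384C2019", "0x35"]]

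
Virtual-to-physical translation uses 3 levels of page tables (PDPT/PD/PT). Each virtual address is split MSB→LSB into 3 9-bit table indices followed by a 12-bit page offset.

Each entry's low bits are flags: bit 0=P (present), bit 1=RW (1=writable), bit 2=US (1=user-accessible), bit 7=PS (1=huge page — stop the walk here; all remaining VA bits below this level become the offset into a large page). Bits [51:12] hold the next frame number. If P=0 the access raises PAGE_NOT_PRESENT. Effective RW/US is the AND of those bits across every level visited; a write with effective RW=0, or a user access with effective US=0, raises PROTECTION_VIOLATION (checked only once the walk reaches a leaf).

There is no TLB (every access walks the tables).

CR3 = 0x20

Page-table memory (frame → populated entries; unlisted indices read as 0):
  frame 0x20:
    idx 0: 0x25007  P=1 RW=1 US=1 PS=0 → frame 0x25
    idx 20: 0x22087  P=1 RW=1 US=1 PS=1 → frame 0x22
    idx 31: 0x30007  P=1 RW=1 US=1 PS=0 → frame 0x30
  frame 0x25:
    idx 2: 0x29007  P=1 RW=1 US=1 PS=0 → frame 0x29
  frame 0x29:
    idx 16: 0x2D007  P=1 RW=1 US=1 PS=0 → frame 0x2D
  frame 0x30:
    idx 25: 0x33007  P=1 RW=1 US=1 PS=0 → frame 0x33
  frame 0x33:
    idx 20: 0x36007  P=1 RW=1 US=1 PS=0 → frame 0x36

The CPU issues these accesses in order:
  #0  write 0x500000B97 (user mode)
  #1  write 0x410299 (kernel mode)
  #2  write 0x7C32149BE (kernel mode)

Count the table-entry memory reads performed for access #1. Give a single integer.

Per-access translation:
#0 VA=0x500000B97 (w,user):
  lvl0: tbl 0x20, slot 20 ⇒ 0x22087 (P1/RW1/US1/PS1)
  ⇒ phys 0x22B97 (huge @L0)  [1 reads]
#1 VA=0x410299 (w,kernel):
  lvl0: tbl 0x20, slot 0 ⇒ 0x25007 (P1/RW1/US1/PS0)
  lvl1: tbl 0x25, slot 2 ⇒ 0x29007 (P1/RW1/US1/PS0)
  lvl2: tbl 0x29, slot 16 ⇒ 0x2D007 (P1/RW1/US1/PS0)
  ⇒ phys 0x2D299  [3 reads]
#2 VA=0x7C32149BE (w,kernel):
  lvl0: tbl 0x20, slot 31 ⇒ 0x30007 (P1/RW1/US1/PS0)
  lvl1: tbl 0x30, slot 25 ⇒ 0x33007 (P1/RW1/US1/PS0)
  lvl2: tbl 0x33, slot 20 ⇒ 0x36007 (P1/RW1/US1/PS0)
  ⇒ phys 0x369BE  [3 reads]

Entries read for #1: 3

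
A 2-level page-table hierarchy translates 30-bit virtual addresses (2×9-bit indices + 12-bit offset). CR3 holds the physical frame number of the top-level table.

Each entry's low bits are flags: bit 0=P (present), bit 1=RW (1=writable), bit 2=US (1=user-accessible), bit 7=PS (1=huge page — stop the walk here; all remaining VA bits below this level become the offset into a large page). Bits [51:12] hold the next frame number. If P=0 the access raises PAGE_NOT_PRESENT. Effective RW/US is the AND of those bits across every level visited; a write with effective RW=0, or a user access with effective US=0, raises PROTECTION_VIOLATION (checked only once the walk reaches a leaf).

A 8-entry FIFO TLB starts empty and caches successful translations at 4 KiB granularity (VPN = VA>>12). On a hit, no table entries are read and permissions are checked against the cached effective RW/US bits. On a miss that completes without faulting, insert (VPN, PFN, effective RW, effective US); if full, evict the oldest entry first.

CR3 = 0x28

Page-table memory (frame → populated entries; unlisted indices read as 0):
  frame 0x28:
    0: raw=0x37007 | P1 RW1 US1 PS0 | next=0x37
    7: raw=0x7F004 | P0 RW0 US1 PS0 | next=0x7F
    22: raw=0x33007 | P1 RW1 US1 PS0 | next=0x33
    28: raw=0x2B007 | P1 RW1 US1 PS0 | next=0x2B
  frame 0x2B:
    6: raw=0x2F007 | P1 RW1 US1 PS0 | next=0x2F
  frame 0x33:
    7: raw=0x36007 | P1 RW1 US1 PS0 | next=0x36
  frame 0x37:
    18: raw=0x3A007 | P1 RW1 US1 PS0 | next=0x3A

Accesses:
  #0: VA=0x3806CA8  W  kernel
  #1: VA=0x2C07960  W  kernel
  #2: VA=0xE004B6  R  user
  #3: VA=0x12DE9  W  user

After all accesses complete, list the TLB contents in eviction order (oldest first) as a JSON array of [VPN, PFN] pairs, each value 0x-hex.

Per-access translation:
#0 VA=0x3806CA8 (w,kernel):
  L0 @0x28[28] → 0x2B007  P=1,RW=1,US=1,PS=0
  L1 @0x2B[6] → 0x2F007  P=1,RW=1,US=1,PS=0
  → PA=0x2FCA8  (2 entries read)
#1 VA=0x2C07960 (w,kernel):
  L0 @0x28[22] → 0x33007  P=1,RW=1,US=1,PS=0
  L1 @0x33[7] → 0x36007  P=1,RW=1,US=1,PS=0
  → PA=0x36960  (2 entries read)
#2 VA=0xE004B6 (r,user):
  L0 @0x28[7] → 0x7F004  P=0,RW=0,US=1,PS=0
  → PAGE_NOT_PRESENT  (1 entries read)
#3 VA=0x12DE9 (w,user):
  L0 @0x28[0] → 0x37007  P=1,RW=1,US=1,PS=0
  L1 @0x37[18] → 0x3A007  P=1,RW=1,US=1,PS=0
  → PA=0x3ADE9  (2 entries read)

TLB: [["0x3806", "0x2F"], ["0x2C07", "0x36"], ["0x12", "0x3A"]]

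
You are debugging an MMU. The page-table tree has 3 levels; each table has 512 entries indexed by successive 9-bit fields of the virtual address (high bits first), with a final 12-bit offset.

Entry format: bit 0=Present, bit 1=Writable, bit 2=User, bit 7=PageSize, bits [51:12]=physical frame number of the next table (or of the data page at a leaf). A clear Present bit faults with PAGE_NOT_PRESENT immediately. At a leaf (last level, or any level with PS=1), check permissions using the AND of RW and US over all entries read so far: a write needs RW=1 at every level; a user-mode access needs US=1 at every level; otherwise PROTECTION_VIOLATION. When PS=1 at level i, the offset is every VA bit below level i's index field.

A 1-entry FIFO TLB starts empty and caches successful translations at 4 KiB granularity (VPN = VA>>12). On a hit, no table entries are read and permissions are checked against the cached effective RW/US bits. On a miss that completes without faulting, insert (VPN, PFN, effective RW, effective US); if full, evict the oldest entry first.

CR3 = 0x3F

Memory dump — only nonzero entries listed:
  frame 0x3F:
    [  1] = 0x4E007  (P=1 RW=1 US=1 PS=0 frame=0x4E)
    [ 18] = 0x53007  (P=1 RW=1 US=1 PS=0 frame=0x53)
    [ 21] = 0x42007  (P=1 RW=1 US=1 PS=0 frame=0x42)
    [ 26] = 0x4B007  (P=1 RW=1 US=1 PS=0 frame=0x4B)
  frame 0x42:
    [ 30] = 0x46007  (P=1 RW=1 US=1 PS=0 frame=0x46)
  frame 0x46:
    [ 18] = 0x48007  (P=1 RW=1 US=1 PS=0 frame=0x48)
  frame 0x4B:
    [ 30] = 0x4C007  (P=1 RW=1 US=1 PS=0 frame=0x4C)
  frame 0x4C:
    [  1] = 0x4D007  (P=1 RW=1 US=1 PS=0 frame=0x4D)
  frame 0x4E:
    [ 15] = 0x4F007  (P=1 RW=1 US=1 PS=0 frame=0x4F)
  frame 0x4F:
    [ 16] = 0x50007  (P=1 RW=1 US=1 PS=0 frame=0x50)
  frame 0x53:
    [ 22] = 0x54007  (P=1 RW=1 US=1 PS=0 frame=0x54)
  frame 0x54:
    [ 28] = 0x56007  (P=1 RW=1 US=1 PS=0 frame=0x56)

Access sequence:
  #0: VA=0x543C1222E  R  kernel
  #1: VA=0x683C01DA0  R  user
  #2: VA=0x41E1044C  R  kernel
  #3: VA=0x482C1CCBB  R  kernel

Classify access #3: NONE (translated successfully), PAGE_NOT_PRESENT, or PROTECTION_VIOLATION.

Per-access translation:
#0 VA=0x543C1222E (r,kernel):
  lvl0: tbl 0x3F, slot 21 ⇒ 0x42007 (P1/RW1/US1/PS0)
  lvl1: tbl 0x42, slot 30 ⇒ 0x46007 (P1/RW1/US1/PS0)
  lvl2: tbl 0x46, slot 18 ⇒ 0x48007 (P1/RW1/US1/PS0)
  → PA=0x4822E  (3 entries read)
#1 VA=0x683C01DA0 (r,user):
  lvl0: tbl 0x3F, slot 26 ⇒ 0x4B007 (P1/RW1/US1/PS0)
  lvl1: tbl 0x4B, slot 30 ⇒ 0x4C007 (P1/RW1/US1/PS0)
  lvl2: tbl 0x4C, slot 1 ⇒ 0x4D007 (P1/RW1/US1/PS0)
  → PA=0x4DDA0  (3 entries read)
#2 VA=0x41E1044C (r,kernel):
  lvl0: tbl 0x3F, slot 1 ⇒ 0x4E007 (P1/RW1/US1/PS0)
  lvl1: tbl 0x4E, slot 15 ⇒ 0x4F007 (P1/RW1/US1/PS0)
  lvl2: tbl 0x4F, slot 16 ⇒ 0x50007 (P1/RW1/US1/PS0)
  → PA=0x5044C  (3 entries read)
#3 VA=0x482C1CCBB (r,kernel):
  lvl0: tbl 0x3F, slot 18 ⇒ 0x53007 (P1/RW1/US1/PS0)
  lvl1: tbl 0x53, slot 22 ⇒ 0x54007 (P1/RW1/US1/PS0)
  lvl2: tbl 0x54, slot 28 ⇒ 0x56007 (P1/RW1/US1/PS0)
  → PA=0x56CBB  (3 entries read)

Access #3 fault: NONE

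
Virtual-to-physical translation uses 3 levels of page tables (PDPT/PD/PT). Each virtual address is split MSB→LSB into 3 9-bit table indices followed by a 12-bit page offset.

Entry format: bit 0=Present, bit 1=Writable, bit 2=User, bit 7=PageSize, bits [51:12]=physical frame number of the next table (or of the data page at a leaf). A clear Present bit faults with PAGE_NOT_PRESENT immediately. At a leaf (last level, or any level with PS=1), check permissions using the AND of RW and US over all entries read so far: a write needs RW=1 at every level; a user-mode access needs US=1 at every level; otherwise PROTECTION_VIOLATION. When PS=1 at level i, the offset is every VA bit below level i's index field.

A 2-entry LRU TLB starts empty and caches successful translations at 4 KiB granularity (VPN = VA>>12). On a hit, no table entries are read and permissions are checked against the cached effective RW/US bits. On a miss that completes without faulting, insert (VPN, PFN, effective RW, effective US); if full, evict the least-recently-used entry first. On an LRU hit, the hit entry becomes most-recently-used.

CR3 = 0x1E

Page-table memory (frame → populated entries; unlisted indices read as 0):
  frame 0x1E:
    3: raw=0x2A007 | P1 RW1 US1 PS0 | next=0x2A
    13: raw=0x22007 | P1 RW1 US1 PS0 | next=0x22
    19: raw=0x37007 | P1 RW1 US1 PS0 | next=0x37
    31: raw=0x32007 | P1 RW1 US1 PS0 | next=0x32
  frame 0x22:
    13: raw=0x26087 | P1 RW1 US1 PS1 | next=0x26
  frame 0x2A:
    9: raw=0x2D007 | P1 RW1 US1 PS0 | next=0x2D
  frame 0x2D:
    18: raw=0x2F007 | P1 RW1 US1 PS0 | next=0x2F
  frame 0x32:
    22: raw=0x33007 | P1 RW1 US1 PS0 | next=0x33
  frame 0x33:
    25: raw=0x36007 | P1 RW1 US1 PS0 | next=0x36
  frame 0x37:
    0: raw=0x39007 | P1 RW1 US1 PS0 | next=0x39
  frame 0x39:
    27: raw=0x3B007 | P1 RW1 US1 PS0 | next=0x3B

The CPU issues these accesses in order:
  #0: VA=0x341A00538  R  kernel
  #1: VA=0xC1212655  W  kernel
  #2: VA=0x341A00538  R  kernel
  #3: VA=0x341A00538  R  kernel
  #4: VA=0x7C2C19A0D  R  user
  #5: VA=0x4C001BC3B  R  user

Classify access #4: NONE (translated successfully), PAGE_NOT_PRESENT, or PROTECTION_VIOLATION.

Walk each access:
#0 VA=0x341A00538 (r,kernel):
  lvl0: tbl 0x1E, slot 13 ⇒ 0x22007 (P1/RW1/US1/PS0)
  lvl1: tbl 0x22, slot 13 ⇒ 0x26087 (P1/RW1/US1/PS1)
  → PA=0x26538 (huge @L1)  (2 entries read)
#1 VA=0xC1212655 (w,kernel):
  lvl0: tbl 0x1E, slot 3 ⇒ 0x2A007 (P1/RW1/US1/PS0)
  lvl1: tbl 0x2A, slot 9 ⇒ 0x2D007 (P1/RW1/US1/PS0)
  lvl2: tbl 0x2D, slot 18 ⇒ 0x2F007 (P1/RW1/US1/PS0)
  → PA=0x2F655  (3 entries read)
#2 VA=0x341A00538 (r,kernel):
  TLB hit vpn=0x341A00 → PA=0x26538
#3 VA=0x341A00538 (r,kernel):
  TLB hit vpn=0x341A00 → PA=0x26538
#4 VA=0x7C2C19A0D (r,user):
  lvl0: tbl 0x1E, slot 31 ⇒ 0x32007 (P1/RW1/US1/PS0)
  lvl1: tbl 0x32, slot 22 ⇒ 0x33007 (P1/RW1/US1/PS0)
  lvl2: tbl 0x33, slot 25 ⇒ 0x36007 (P1/RW1/US1/PS0)
  → PA=0x36A0D  (3 entries read)
#5 VA=0x4C001BC3B (r,user):
  lvl0: tbl 0x1E, slot 19 ⇒ 0x37007 (P1/RW1/US1/PS0)
  lvl1: tbl 0x37, slot 0 ⇒ 0x39007 (P1/RW1/US1/PS0)
  lvl2: tbl 0x39, slot 27 ⇒ 0x3B007 (P1/RW1/US1/PS0)
  → PA=0x3BC3B  (3 entries read)

Access #4 fault: NONE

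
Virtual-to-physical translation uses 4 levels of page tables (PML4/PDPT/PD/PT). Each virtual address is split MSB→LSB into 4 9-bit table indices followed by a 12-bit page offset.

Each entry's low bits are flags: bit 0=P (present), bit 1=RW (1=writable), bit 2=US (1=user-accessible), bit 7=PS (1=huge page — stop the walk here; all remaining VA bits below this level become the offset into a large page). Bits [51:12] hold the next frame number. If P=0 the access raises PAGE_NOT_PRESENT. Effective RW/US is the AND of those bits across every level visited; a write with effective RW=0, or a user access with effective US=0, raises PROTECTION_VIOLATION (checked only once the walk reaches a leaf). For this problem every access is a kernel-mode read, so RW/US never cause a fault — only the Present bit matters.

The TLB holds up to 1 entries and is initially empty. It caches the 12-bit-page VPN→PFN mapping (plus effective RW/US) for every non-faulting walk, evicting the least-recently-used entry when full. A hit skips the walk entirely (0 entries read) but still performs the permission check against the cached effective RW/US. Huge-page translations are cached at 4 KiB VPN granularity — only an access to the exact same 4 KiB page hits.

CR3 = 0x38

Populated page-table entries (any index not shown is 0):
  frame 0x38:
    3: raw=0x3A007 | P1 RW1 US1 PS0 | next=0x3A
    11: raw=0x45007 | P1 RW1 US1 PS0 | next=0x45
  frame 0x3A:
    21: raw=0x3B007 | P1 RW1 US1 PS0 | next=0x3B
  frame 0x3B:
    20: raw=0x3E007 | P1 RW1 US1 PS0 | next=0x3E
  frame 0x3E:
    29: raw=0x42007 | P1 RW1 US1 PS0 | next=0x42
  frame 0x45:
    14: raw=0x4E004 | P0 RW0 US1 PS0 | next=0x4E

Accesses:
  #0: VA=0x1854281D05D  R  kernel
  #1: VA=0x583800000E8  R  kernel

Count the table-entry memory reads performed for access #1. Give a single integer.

Trace:
#0 VA=0x1854281D05D (r,kernel):
  L0 @0x38[3] → 0x3A007  P=1,RW=1,US=1,PS=0
  L1 @0x3A[21] → 0x3B007  P=1,RW=1,US=1,PS=0
  L2 @0x3B[20] → 0x3E007  P=1,RW=1,US=1,PS=0
  L3 @0x3E[29] → 0x42007  P=1,RW=1,US=1,PS=0
  ⇒ phys 0x4205D  [4 reads]
#1 VA=0x583800000E8 (r,kernel):
  L0 @0x38[11] → 0x45007  P=1,RW=1,US=1,PS=0
  L1 @0x45[14] → 0x4E004  P=0,RW=0,US=1,PS=0
  ⇒ fault: PAGE_NOT_PRESENT  — 2 lookups

Entries read for #1: 2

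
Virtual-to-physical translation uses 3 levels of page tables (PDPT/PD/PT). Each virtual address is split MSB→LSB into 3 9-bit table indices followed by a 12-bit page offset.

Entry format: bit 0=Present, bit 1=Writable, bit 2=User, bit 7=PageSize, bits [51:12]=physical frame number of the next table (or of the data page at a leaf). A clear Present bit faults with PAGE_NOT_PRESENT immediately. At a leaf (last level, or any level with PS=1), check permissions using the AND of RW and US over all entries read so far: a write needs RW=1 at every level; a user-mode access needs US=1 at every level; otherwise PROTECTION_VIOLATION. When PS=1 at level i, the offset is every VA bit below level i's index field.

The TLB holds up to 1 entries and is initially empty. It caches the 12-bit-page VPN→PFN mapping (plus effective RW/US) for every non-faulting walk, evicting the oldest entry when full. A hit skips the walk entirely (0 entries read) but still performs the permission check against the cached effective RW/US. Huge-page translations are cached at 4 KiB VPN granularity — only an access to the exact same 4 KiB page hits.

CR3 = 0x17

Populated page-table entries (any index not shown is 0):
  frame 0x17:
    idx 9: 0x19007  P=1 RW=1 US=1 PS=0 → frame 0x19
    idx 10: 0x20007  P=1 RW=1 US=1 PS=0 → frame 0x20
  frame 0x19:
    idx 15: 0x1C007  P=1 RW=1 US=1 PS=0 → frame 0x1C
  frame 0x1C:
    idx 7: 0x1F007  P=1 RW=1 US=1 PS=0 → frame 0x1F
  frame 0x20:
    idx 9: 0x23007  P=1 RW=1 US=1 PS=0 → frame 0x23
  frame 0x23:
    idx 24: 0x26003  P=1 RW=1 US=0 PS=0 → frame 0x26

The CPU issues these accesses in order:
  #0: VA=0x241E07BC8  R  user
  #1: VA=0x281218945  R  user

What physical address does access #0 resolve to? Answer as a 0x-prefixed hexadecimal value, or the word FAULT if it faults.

Walk each access:
#0 VA=0x241E07BC8 (r,user):
  L0: frame=0x17 idx=9 entry=0x19007 [P=1 RW=1 US=1 PS=0]
  L1: frame=0x19 idx=15 entry=0x1C007 [P=1 RW=1 US=1 PS=0]
  L2: frame=0x1C idx=7 entry=0x1F007 [P=1 RW=1 US=1 PS=0]
  ⇒ phys 0x1FBC8  [3 reads]
#1 VA=0x281218945 (r,user):
  L0: frame=0x17 idx=10 entry=0x20007 [P=1 RW=1 US=1 PS=0]
  L1: frame=0x20 idx=9 entry=0x23007 [P=1 RW=1 US=1 PS=0]
  L2: frame=0x23 idx=24 entry=0x26003 [P=1 RW=1 US=0 PS=0]
  ⇒ fault: PROTECTION_VIOLATION  — 3 lookups

Access #0 PA: 0x1FBC8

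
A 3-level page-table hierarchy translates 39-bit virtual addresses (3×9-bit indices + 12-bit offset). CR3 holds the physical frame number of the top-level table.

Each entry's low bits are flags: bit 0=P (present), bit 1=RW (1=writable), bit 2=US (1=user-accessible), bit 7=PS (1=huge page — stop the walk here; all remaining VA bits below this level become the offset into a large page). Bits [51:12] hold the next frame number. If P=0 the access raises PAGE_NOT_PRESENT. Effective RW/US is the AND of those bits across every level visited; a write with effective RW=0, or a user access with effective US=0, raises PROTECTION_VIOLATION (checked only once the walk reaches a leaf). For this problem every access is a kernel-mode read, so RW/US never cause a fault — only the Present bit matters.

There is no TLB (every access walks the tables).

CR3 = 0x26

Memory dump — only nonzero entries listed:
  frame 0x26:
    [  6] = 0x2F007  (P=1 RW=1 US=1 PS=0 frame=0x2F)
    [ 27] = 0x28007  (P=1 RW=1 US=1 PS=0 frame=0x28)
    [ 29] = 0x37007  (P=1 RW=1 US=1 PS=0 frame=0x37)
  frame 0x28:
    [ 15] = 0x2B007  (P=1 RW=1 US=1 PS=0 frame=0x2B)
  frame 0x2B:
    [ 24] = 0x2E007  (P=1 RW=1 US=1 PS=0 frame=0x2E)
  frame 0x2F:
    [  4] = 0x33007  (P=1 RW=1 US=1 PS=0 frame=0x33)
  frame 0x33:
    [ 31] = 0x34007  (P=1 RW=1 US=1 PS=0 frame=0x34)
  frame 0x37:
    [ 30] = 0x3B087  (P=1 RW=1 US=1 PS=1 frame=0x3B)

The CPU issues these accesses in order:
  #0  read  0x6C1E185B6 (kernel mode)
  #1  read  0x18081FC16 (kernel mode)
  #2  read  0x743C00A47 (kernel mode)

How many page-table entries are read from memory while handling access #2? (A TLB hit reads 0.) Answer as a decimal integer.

Per-access translation:
#0 VA=0x6C1E185B6 (r,kernel):
  lvl0: tbl 0x26, slot 27 ⇒ 0x28007 (P1/RW1/US1/PS0)
  lvl1: tbl 0x28, slot 15 ⇒ 0x2B007 (P1/RW1/US1/PS0)
  lvl2: tbl 0x2B, slot 24 ⇒ 0x2E007 (P1/RW1/US1/PS0)
  ⇒ phys 0x2E5B6  [3 reads]
#1 VA=0x18081FC16 (r,kernel):
  lvl0: tbl 0x26, slot 6 ⇒ 0x2F007 (P1/RW1/US1/PS0)
  lvl1: tbl 0x2F, slot 4 ⇒ 0x33007 (P1/RW1/US1/PS0)
  lvl2: tbl 0x33, slot 31 ⇒ 0x34007 (P1/RW1/US1/PS0)
  ⇒ phys 0x34C16  [3 reads]
#2 VA=0x743C00A47 (r,kernel):
  lvl0: tbl 0x26, slot 29 ⇒ 0x37007 (P1/RW1/US1/PS0)
  lvl1: tbl 0x37, slot 30 ⇒ 0x3B087 (P1/RW1/US1/PS1)
  ⇒ phys 0x3BA47 (huge @L1)  [2 reads]

Entries read for #2: 2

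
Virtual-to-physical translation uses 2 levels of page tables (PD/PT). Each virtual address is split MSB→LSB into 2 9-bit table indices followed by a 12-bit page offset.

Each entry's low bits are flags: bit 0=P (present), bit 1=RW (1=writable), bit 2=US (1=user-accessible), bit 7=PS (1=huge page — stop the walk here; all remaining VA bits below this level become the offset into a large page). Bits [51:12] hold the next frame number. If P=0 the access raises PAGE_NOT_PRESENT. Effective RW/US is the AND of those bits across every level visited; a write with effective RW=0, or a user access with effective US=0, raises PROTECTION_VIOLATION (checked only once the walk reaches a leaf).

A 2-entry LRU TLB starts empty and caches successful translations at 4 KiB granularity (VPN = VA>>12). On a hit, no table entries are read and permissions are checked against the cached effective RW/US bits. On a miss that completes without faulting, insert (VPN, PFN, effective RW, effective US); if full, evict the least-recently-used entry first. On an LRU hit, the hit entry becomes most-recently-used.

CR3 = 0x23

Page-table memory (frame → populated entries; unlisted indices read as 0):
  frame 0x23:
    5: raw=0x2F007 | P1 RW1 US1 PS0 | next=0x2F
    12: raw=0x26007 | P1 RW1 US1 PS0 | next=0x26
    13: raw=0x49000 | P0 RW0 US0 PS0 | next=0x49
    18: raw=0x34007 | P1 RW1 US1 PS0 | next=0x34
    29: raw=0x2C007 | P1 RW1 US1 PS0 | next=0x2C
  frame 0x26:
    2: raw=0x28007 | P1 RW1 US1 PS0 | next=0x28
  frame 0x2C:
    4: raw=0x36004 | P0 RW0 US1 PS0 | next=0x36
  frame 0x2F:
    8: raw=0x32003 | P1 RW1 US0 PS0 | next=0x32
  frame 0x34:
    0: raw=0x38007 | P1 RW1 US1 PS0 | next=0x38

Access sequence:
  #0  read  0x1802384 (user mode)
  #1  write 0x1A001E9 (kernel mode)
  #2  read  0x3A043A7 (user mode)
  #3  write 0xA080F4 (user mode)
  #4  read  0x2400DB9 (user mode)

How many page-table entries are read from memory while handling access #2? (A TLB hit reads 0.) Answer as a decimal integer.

Per-access translation:
#0 VA=0x1802384 (r,user):
  [0] read 0x23 idx=12: raw=0x26007 flags P=1 W=1 U=1 S=0
  [1] read 0x26 idx=2: raw=0x28007 flags P=1 W=1 U=1 S=0
  ⇒ phys 0x28384  [2 reads]
#1 VA=0x1A001E9 (w,kernel):
  [0] read 0x23 idx=13: raw=0x49000 flags P=0 W=0 U=0 S=0
  ⇒ fault: PAGE_NOT_PRESENT  — 1 lookups
#2 VA=0x3A043A7 (r,user):
  [0] read 0x23 idx=29: raw=0x2C007 flags P=1 W=1 U=1 S=0
  [1] read 0x2C idx=4: raw=0x36004 flags P=0 W=0 U=1 S=0
  ⇒ fault: PAGE_NOT_PRESENT  — 2 lookups
#3 VA=0xA080F4 (w,user):
  [0] read 0x23 idx=5: raw=0x2F007 flags P=1 W=1 U=1 S=0
  [1] read 0x2F idx=8: raw=0x32003 flags P=1 W=1 U=0 S=0
  ⇒ fault: PROTECTION_VIOLATION  — 2 lookups
#4 VA=0x2400DB9 (r,user):
  [0] read 0x23 idx=18: raw=0x34007 flags P=1 W=1 U=1 S=0
  [1] read 0x34 idx=0: raw=0x38007 flags P=1 W=1 U=1 S=0
  ⇒ phys 0x38DB9  [2 reads]

Entries read for #2: 2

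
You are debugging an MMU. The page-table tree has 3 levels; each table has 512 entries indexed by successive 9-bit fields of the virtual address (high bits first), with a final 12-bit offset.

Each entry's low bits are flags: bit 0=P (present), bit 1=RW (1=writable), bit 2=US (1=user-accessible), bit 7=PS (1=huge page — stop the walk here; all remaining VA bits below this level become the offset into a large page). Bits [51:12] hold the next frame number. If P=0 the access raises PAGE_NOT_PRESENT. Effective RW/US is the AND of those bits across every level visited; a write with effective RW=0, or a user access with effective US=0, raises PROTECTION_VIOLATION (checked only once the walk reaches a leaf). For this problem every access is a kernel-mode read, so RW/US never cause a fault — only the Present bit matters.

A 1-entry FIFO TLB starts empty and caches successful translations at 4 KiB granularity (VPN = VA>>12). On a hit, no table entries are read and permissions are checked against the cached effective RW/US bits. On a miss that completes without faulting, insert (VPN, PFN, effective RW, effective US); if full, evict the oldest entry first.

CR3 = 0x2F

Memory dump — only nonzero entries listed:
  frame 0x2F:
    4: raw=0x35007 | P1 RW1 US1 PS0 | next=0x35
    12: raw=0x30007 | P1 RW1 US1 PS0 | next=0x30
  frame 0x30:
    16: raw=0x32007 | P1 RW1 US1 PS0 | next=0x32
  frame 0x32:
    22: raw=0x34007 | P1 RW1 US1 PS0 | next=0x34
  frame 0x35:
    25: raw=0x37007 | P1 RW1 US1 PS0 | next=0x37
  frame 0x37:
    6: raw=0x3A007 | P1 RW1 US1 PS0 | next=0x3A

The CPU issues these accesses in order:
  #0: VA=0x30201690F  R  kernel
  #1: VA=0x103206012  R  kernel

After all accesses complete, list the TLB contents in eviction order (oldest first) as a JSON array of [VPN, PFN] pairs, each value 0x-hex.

Walk each access:
#0 VA=0x30201690F (r,kernel):
  L0: frame=0x2F idx=12 entry=0x30007 [P=1 RW=1 US=1 PS=0]
  L1: frame=0x30 idx=16 entry=0x32007 [P=1 RW=1 US=1 PS=0]
  L2: frame=0x32 idx=22 entry=0x34007 [P=1 RW=1 US=1 PS=0]
  ⇒ phys 0x3490F  [3 reads]
#1 VA=0x103206012 (r,kernel):
  L0: frame=0x2F idx=4 entry=0x35007 [P=1 RW=1 US=1 PS=0]
  L1: frame=0x35 idx=25 entry=0x37007 [P=1 RW=1 US=1 PS=0]
  L2: frame=0x37 idx=6 entry=0x3A007 [P=1 RW=1 US=1 PS=0]
  ⇒ phys 0x3A012  [3 reads]

TLB: [["0x103206", "0x3A"]]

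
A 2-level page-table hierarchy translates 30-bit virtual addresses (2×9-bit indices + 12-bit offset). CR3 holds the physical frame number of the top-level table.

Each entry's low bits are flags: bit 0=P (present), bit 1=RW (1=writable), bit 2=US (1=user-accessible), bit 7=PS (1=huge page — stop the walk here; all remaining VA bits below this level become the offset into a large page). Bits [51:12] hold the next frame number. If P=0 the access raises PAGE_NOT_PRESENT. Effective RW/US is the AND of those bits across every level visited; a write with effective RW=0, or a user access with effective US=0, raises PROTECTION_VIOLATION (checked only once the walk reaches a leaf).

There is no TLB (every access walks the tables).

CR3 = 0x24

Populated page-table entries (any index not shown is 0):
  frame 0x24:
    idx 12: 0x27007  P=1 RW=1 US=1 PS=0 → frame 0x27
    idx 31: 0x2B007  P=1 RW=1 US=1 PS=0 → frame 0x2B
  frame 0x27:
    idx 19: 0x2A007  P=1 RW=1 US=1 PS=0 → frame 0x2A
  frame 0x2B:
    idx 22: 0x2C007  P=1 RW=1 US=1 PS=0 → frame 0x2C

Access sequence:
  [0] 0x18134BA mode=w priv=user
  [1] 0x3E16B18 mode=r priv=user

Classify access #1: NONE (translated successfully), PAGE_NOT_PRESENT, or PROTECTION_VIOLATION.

Walk each access:
#0 VA=0x18134BA (w,user):
  lvl0: tbl 0x24, slot 12 ⇒ 0x27007 (P1/RW1/US1/PS0)
  lvl1: tbl 0x27, slot 19 ⇒ 0x2A007 (P1/RW1/US1/PS0)
  → PA=0x2A4BA  (2 entries read)
#1 VA=0x3E16B18 (r,user):
  lvl0: tbl 0x24, slot 31 ⇒ 0x2B007 (P1/RW1/US1/PS0)
  lvl1: tbl 0x2B, slot 22 ⇒ 0x2C007 (P1/RW1/US1/PS0)
  → PA=0x2CB18  (2 entries read)

Access #1 fault: NONE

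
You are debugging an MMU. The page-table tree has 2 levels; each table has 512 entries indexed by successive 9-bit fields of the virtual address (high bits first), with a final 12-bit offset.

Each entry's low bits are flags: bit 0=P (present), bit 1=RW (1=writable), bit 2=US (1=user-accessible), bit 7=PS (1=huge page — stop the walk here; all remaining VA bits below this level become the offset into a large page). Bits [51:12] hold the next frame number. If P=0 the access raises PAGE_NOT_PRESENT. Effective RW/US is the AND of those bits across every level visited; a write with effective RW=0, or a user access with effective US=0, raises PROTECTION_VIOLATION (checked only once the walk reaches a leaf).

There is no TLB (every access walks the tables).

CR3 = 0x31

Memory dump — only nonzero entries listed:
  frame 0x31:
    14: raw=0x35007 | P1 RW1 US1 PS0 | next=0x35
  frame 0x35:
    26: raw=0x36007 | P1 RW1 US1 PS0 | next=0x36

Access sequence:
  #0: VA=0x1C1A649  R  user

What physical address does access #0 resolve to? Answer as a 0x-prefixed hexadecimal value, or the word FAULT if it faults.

Trace:
#0 VA=0x1C1A649 (r,user):
  L0: frame=0x31 idx=14 entry=0x35007 [P=1 RW=1 US=1 PS=0]
  L1: frame=0x35 idx=26 entry=0x36007 [P=1 RW=1 US=1 PS=0]
  ⇒ phys 0x36649  [2 reads]

Access #0 PA: 0x36649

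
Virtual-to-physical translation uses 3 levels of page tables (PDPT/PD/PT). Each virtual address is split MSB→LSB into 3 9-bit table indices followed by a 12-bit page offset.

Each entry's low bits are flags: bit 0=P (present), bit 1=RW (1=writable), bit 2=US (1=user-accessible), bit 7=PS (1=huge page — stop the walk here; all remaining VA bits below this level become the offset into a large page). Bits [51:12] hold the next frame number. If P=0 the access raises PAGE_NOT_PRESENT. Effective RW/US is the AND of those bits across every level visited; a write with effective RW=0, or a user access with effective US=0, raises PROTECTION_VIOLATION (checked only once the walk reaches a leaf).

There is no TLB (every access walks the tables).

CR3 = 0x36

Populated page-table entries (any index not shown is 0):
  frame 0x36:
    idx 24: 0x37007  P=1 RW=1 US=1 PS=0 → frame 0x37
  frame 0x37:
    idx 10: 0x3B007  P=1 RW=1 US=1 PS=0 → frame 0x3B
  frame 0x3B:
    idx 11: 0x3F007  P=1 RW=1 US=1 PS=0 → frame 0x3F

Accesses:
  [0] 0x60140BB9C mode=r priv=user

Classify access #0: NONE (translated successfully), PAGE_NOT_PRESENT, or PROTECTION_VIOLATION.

Per-access translation:
#0 VA=0x60140BB9C (r,user):
  [0] read 0x36 idx=24: raw=0x37007 flags P=1 W=1 U=1 S=0
  [1] read 0x37 idx=10: raw=0x3B007 flags P=1 W=1 U=1 S=0
  [2] read 0x3B idx=11: raw=0x3F007 flags P=1 W=1 U=1 S=0
  → PA=0x3FB9C  (3 entries read)

Access #0 fault: NONE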